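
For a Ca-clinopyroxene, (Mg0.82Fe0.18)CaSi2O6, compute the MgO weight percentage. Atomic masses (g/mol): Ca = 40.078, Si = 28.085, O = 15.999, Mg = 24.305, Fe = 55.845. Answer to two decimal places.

M((Mg0.82Fe0.18)CaSi2O6) = 222.224 g/mol; M(MgO) = 40.304 g/mol.
Moles MgO per formula unit = 0.82 Mg ÷ 1 = 0.8200.
MgO fraction = (0.8200 × 40.304) / 222.224 = 33.049/222.224 = 0.1487.

14.87 wt%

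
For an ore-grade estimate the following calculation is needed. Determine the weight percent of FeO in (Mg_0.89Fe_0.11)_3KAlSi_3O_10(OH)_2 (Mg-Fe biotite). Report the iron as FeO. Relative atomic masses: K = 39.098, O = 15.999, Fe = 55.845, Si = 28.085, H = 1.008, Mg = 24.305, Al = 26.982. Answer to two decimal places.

M((Mg_0.89Fe_0.11)_3KAlSi_3O_10(OH)_2) = 427.662 g/mol; M(FeO) = 71.844 g/mol.
Moles FeO per formula unit = 0.33 Fe ÷ 1 = 0.3300.
FeO fraction = (0.3300 × 71.844) / 427.662 = 23.709/427.662 = 0.0554.

5.54 wt%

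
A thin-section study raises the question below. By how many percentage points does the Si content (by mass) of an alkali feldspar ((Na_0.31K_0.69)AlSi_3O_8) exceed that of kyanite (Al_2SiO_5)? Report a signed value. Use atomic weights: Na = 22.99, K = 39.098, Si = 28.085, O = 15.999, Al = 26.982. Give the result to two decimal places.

13.49 percentage points

M((Na_0.31K_0.69)AlSi_3O_8) = 273.334 g/mol, so wt% Si = 84.255/273.334 × 100 = 30.82%.
M(Al_2SiO_5) = 162.044 g/mol, so wt% Si = 28.085/162.044 × 100 = 17.33%.
30.82 − 17.33 = 13.49 pp.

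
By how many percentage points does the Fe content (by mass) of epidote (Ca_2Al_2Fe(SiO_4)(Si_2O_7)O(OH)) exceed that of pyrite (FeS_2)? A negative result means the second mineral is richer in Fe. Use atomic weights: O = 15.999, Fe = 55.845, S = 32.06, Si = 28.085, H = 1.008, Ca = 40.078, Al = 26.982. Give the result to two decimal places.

Fe in Ca_2Al_2Fe(SiO_4)(Si_2O_7)O(OH): molar mass 483.215 g/mol; 1×55.845 = 55.845 g → 11.56 wt%.
Fe in FeS_2: molar mass 119.965 g/mol; 1×55.845 = 55.845 g → 46.55 wt%.
Difference = 11.56 − 46.55 = -34.99 percentage points.

-34.99 percentage points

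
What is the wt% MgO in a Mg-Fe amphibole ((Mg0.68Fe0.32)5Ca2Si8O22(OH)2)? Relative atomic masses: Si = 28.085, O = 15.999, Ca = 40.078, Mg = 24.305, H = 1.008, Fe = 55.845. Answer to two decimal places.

M((Mg0.68Fe0.32)5Ca2Si8O22(OH)2) = 862.817 g/mol; M(MgO) = 40.304 g/mol.
Moles MgO per formula unit = 3.40 Mg ÷ 1 = 3.4000.
MgO fraction = (3.4000 × 40.304) / 862.817 = 137.034/862.817 = 0.1588.

15.88 wt%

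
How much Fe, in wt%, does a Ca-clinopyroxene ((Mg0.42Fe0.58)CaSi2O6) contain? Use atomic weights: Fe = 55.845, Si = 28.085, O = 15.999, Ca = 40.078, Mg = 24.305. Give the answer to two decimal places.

M((Mg0.42Fe0.58)CaSi2O6) = 234.840 g/mol.
Fe contributes 0.58 × 55.845 = 32.390 g per mole.
32.390/234.840 = 0.1379 → 13.79%.

13.79 wt%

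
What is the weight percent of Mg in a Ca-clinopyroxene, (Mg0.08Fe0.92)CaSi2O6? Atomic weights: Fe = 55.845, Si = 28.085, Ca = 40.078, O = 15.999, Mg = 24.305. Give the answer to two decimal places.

0.79 wt%

Formula mass = 0.08*24.305 + 0.92*55.845 + 1*40.078 + 2*28.085 + 6*15.999 = 245.564 g/mol, of which 1.944 g is Mg.
So Mg makes up 1.944/245.564 = 0.0079 of the mass, i.e. 0.79%.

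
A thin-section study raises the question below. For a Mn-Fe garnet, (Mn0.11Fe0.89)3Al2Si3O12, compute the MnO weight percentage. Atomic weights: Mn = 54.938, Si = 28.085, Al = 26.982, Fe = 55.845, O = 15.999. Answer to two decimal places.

Molar mass of (Mn0.11Fe0.89)3Al2Si3O12 = 0.33*54.938 + 2.67*55.845 + 2*26.982 + 3*28.085 + 12*15.999 = 497.443 g/mol.
Each formula unit contains 0.33 Mn, equivalent to 0.33/1 = 0.3300 mol MnO.
M(MnO) = 1×54.938 + 1×15.999 = 70.937 g/mol.
Mass of MnO per formula unit = 0.3300 × 70.937 = 23.409 g.
MnO wt% = 23.409 / 497.443 × 100 = 4.71%.

4.71 wt%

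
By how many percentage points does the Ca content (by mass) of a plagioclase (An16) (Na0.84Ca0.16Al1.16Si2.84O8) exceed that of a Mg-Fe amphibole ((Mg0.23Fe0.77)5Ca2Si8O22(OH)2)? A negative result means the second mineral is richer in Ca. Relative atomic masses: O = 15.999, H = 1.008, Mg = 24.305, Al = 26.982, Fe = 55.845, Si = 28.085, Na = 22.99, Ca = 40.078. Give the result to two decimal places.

M(Na0.84Ca0.16Al1.16Si2.84O8) = 264.777 g/mol, so wt% Ca = 6.412/264.777 × 100 = 2.42%.
M((Mg0.23Fe0.77)5Ca2Si8O22(OH)2) = 933.782 g/mol, so wt% Ca = 80.156/933.782 × 100 = 8.58%.
2.42 − 8.58 = -6.16 pp.

-6.16 percentage points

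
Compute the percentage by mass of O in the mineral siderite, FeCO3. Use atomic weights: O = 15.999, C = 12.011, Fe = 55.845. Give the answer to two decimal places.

Molar mass of FeCO3: 1*55.845 + 1*12.011 + 3*15.999 = 115.853 g/mol.
Mass of O per formula unit: 3 × 15.999 = 47.997 g.
Weight fraction O = 47.997 / 115.853 = 0.4143.

41.43 weight percent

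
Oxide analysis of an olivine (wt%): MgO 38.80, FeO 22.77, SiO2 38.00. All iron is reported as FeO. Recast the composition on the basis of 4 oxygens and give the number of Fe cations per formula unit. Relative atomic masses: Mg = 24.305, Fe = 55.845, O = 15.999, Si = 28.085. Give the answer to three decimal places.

0.498 Fe apfu

MgO (M=40.304): mol = 0.96268; Mg = 0.96268, O = 0.96268.
FeO (M=71.844): mol = 0.31694; Fe = 0.31694, O = 0.31694.
SiO2 (M=60.083): mol = 0.63246; Si = 0.63246, O = 1.26492.
ΣO = 2.54454; factor = 4/ΣO = 1.57199.
Fe apfu = 0.31694 × 1.57199 = 0.498.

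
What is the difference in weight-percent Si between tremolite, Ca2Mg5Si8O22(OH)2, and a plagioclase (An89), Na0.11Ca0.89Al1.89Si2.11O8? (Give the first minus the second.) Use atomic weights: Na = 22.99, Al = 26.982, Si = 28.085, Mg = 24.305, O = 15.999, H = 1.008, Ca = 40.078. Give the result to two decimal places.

6.22 percentage points

M(Ca2Mg5Si8O22(OH)2) = 812.353 g/mol, so wt% Si = 224.680/812.353 × 100 = 27.66%.
M(Na0.11Ca0.89Al1.89Si2.11O8) = 276.446 g/mol, so wt% Si = 59.259/276.446 × 100 = 21.44%.
27.66 − 21.44 = 6.22 pp.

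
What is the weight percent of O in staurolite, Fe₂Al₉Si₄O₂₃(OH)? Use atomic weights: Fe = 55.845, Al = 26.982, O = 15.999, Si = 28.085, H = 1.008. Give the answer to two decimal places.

Molar mass of Fe₂Al₉Si₄O₂₃(OH): 2×55.845 + 9×26.982 + 4×28.085 + 24×15.999 + 1×1.008 = 851.852 g/mol.
Mass of O per formula unit: 24 × 15.999 = 383.976 g.
Weight fraction O = 383.976 / 851.852 = 0.4508.

45.08 wt%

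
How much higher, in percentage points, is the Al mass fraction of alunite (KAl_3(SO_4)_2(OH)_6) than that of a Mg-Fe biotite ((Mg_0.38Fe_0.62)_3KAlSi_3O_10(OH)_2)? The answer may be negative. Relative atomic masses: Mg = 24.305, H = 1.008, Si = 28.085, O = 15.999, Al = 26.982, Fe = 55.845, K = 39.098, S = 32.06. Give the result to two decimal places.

M(KAl_3(SO_4)_2(OH)_6) = 414.198 g/mol, so wt% Al = 80.946/414.198 × 100 = 19.54%.
M((Mg_0.38Fe_0.62)_3KAlSi_3O_10(OH)_2) = 475.918 g/mol, so wt% Al = 26.982/475.918 × 100 = 5.67%.
19.54 − 5.67 = 13.87 pp.

13.87 percentage points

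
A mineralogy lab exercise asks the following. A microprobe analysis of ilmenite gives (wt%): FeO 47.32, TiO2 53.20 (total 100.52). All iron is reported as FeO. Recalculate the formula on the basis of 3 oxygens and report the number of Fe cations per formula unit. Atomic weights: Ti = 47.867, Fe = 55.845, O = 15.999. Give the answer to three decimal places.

FeO: 47.32/71.844 = 0.65865 mol → 0.65865 mol Fe, 0.65865 mol O.
TiO2: 53.20/79.865 = 0.66612 mol → 0.66612 mol Ti, 1.33224 mol O.
Total oxygen = 1.99089 mol. Normalization factor = 3/1.99089 = 1.50686.
Fe per 3 O = 0.65865 × 1.50686 = 0.992.

0.992 Fe apfu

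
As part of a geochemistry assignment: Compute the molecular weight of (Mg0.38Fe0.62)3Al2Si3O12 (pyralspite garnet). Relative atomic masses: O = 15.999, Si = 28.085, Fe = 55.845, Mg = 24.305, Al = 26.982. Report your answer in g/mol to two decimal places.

M = 1.14×24.305 + 1.86×55.845 + 2×26.982 + 3×28.085 + 12×15.999

461.79 g/mol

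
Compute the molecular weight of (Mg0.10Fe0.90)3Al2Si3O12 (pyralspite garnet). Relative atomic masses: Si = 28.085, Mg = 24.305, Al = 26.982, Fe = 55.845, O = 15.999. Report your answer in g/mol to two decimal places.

M = 0.30*24.305 + 2.70*55.845 + 2*26.982 + 3*28.085 + 12*15.999

488.28 g/mol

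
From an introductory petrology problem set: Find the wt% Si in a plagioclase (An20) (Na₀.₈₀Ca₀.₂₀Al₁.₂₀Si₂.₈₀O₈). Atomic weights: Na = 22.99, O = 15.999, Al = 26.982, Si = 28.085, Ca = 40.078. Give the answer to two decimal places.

Molar mass of Na₀.₈₀Ca₀.₂₀Al₁.₂₀Si₂.₈₀O₈: 0.80×22.99 + 0.20×40.078 + 1.20×26.982 + 2.80×28.085 + 8×15.999 = 265.416 g/mol.
Mass of Si per formula unit: 2.80 × 28.085 = 78.638 g.
Weight fraction Si = 78.638 / 265.416 = 0.2963.

29.63 wt%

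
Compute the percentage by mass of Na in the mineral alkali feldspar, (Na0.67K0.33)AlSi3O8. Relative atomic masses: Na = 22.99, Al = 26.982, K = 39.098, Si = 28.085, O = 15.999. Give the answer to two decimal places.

Formula mass = 0.67*22.99 + 0.33*39.098 + 1*26.982 + 3*28.085 + 8*15.999 = 267.535 g/mol, of which 15.403 g is Na.
So Na makes up 15.403/267.535 = 0.0576 of the mass, i.e. 5.76%.

5.76 weight percent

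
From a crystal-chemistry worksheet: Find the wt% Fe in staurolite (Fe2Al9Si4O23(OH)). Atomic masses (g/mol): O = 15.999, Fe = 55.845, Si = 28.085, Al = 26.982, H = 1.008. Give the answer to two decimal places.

Molar mass of Fe2Al9Si4O23(OH): 2×55.845 + 9×26.982 + 4×28.085 + 24×15.999 + 1×1.008 = 851.852 g/mol.
Mass of Fe per formula unit: 2 × 55.845 = 111.690 g.
Weight fraction Fe = 111.690 / 851.852 = 0.1311.

13.11 weight percent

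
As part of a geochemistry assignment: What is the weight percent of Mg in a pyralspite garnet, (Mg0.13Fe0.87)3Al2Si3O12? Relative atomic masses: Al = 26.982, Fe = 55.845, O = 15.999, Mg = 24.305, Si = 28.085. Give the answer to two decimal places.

1.95 mass %

Formula mass = 0.39·24.305 + 2.61·55.845 + 2·26.982 + 3·28.085 + 12·15.999 = 485.441 g/mol, of which 9.479 g is Mg.
So Mg makes up 9.479/485.441 = 0.0195 of the mass, i.e. 1.95%.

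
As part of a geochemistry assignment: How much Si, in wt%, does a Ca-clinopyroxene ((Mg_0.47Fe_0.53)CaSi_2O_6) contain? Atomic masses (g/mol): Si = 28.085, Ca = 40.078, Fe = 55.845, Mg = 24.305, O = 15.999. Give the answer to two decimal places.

24.08 wt%

Molar mass of (Mg_0.47Fe_0.53)CaSi_2O_6: 0.47·24.305 + 0.53·55.845 + 1·40.078 + 2·28.085 + 6·15.999 = 233.263 g/mol.
Mass of Si per formula unit: 2 × 28.085 = 56.170 g.
Weight fraction Si = 56.170 / 233.263 = 0.2408.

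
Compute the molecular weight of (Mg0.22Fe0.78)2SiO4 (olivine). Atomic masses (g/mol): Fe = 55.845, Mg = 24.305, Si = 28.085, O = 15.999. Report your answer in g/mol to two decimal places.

189.89 g/mol

M = 0.44(24.305) + 1.56(55.845) + 1(28.085) + 4(15.999)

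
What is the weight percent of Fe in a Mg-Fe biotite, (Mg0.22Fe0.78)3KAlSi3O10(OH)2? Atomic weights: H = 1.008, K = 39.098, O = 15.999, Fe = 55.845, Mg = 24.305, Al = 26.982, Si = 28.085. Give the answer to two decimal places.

26.61 mass %

M((Mg0.22Fe0.78)3KAlSi3O10(OH)2) = 491.058 g/mol.
Fe contributes 2.34 × 55.845 = 130.677 g per mole.
130.677/491.058 = 0.2661 → 26.61%.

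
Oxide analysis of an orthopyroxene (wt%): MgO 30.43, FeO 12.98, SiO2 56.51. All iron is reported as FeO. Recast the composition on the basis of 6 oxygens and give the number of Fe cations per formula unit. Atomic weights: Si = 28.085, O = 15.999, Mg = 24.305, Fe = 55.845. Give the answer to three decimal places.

MgO (M=40.304): mol = 0.75501; Mg = 0.75501, O = 0.75501.
FeO (M=71.844): mol = 0.18067; Fe = 0.18067, O = 0.18067.
SiO2 (M=60.083): mol = 0.94053; Si = 0.94053, O = 1.88106.
ΣO = 2.81674; factor = 6/ΣO = 2.13012.
Fe apfu = 0.18067 × 2.13012 = 0.385.

0.385 Fe apfu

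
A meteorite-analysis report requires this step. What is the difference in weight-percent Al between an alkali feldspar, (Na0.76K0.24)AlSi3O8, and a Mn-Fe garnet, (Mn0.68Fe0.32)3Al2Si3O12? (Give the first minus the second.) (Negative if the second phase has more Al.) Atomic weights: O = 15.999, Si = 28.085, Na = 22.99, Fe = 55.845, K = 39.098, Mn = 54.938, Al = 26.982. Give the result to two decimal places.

M((Na0.76K0.24)AlSi3O8) = 266.085 g/mol, so wt% Al = 26.982/266.085 × 100 = 10.14%.
M((Mn0.68Fe0.32)3Al2Si3O12) = 495.892 g/mol, so wt% Al = 53.964/495.892 × 100 = 10.88%.
10.14 − 10.88 = -0.74 pp.

-0.74 percentage points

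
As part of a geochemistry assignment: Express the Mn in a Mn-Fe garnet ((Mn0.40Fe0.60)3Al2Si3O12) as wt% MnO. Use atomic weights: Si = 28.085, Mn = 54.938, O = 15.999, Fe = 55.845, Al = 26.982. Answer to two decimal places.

17.14 wt%

Formula mass = 496.654 g/mol.
1.20 Mn → 1.2000 mol MnO per formula unit; M(MnO) = 70.937, so MnO mass = 85.124 g.
85.124/496.654 × 100 = 17.14 wt%.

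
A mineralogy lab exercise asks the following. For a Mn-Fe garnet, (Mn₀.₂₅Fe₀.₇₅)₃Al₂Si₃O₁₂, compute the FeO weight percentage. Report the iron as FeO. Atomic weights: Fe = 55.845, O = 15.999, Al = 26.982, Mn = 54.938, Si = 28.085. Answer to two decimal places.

Molar mass of (Mn₀.₂₅Fe₀.₇₅)₃Al₂Si₃O₁₂ = 0.75*54.938 + 2.25*55.845 + 2*26.982 + 3*28.085 + 12*15.999 = 497.062 g/mol.
Each formula unit contains 2.25 Fe, equivalent to 2.25/1 = 2.2500 mol FeO.
M(FeO) = 1×55.845 + 1×15.999 = 71.844 g/mol.
Mass of FeO per formula unit = 2.2500 × 71.844 = 161.649 g.
FeO wt% = 161.649 / 497.062 × 100 = 32.52%.

32.52 wt%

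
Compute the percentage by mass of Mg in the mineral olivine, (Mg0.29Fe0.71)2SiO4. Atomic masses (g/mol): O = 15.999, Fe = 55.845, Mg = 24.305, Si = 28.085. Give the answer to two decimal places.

7.60 mass %

Formula mass = 0.58·24.305 + 1.42·55.845 + 1·28.085 + 4·15.999 = 185.478 g/mol, of which 14.097 g is Mg.
So Mg makes up 14.097/185.478 = 0.0760 of the mass, i.e. 7.60%.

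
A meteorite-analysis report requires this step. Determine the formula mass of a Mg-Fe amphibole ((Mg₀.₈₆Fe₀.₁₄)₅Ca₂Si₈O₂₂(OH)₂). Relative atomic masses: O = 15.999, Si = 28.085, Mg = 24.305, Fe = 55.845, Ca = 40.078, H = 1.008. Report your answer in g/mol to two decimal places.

The formula mass is the sum 4.30(24.305) + 0.70(55.845) + 2(40.078) + 8(28.085) + 24(15.999) + 2(1.008).

834.43 g/mol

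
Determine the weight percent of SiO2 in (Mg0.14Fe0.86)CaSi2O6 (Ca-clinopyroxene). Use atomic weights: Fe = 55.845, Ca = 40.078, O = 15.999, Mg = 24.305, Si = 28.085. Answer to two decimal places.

M((Mg0.14Fe0.86)CaSi2O6) = 243.671 g/mol; M(SiO2) = 60.083 g/mol.
Moles SiO2 per formula unit = 2 Si ÷ 1 = 2.0000.
SiO2 fraction = (2.0000 × 60.083) / 243.671 = 120.166/243.671 = 0.4931.

49.31 wt%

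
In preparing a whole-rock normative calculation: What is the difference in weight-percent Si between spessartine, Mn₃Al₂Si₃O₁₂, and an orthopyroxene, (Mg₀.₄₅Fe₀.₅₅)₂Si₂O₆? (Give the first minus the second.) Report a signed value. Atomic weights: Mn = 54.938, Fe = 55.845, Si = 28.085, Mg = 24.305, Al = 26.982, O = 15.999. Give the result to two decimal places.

First mineral: 84.255 g Si in 495.021 g formula = 17.02 wt% Si.
Second mineral: 56.170 g Si in 235.468 g formula = 23.85 wt% Si.
17.02% − 23.85% gives a difference of -6.83 percentage points.

-6.83 percentage points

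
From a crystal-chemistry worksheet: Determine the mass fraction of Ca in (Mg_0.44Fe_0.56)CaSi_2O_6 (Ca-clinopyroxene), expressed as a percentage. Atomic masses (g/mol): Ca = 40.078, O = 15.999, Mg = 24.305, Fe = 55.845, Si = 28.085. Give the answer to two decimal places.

17.11 weight percent

Molar mass of (Mg_0.44Fe_0.56)CaSi_2O_6: 0.44×24.305 + 0.56×55.845 + 1×40.078 + 2×28.085 + 6×15.999 = 234.209 g/mol.
Mass of Ca per formula unit: 1 × 40.078 = 40.078 g.
Weight fraction Ca = 40.078 / 234.209 = 0.1711.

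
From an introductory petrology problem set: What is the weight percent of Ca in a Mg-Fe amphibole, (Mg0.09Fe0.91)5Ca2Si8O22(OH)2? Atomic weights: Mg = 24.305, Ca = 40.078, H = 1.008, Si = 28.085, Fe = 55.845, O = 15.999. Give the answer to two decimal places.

Formula mass = 0.45*24.305 + 4.55*55.845 + 2*40.078 + 8*28.085 + 24*15.999 + 2*1.008 = 955.860 g/mol, of which 80.156 g is Ca.
So Ca makes up 80.156/955.860 = 0.0839 of the mass, i.e. 8.39%.

8.39 mass %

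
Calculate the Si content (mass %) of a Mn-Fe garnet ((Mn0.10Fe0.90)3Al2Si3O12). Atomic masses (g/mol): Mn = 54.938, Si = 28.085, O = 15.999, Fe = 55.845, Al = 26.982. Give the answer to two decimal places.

Molar mass of (Mn0.10Fe0.90)3Al2Si3O12: 0.30·54.938 + 2.70·55.845 + 2·26.982 + 3·28.085 + 12·15.999 = 497.470 g/mol.
Mass of Si per formula unit: 3 × 28.085 = 84.255 g.
Weight fraction Si = 84.255 / 497.470 = 0.1694.

16.94 mass %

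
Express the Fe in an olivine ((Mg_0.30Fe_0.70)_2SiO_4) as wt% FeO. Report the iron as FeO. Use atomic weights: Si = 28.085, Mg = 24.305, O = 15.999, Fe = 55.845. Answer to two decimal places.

Molar mass of (Mg_0.30Fe_0.70)_2SiO_4 = 0.60*24.305 + 1.40*55.845 + 1*28.085 + 4*15.999 = 184.847 g/mol.
Each formula unit contains 1.40 Fe, equivalent to 1.40/1 = 1.4000 mol FeO.
M(FeO) = 1×55.845 + 1×15.999 = 71.844 g/mol.
Mass of FeO per formula unit = 1.4000 × 71.844 = 100.582 g.
FeO wt% = 100.582 / 184.847 × 100 = 54.41%.

54.41 wt%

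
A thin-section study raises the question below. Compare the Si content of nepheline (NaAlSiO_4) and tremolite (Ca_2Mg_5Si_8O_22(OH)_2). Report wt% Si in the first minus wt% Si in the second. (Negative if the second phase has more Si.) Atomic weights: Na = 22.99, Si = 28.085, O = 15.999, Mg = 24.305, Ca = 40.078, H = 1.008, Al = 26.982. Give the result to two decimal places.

First mineral: 28.085 g Si in 142.053 g formula = 19.77 wt% Si.
Second mineral: 224.680 g Si in 812.353 g formula = 27.66 wt% Si.
19.77% − 27.66% gives a difference of -7.89 percentage points.

-7.89 percentage points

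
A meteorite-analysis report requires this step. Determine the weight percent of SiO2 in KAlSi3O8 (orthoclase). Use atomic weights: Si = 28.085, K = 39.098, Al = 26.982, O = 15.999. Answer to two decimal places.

Formula mass = 278.327 g/mol.
3 Si → 3.0000 mol SiO2 per formula unit; M(SiO2) = 60.083, so SiO2 mass = 180.249 g.
180.249/278.327 × 100 = 64.76 wt%.

64.76 wt%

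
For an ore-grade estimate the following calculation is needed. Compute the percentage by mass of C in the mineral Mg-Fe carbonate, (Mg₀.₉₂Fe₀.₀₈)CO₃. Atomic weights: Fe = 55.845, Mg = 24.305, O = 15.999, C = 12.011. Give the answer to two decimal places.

M((Mg₀.₉₂Fe₀.₀₈)CO₃) = 86.836 g/mol.
C contributes 1 × 12.011 = 12.011 g per mole.
12.011/86.836 = 0.1383 → 13.83%.

13.83 wt%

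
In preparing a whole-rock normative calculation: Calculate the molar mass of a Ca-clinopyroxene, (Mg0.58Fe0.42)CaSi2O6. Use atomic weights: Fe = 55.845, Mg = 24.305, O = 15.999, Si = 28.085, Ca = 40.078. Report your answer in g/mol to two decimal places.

Mg: 0.58 × 24.305 = 14.0969
Fe: 0.42 × 55.845 = 23.4549
Ca: 1 × 40.078 = 40.0780
Si: 2 × 28.085 = 56.1700
O: 6 × 15.999 = 95.9940
Summing the contributions gives the formula mass.

229.79 g/mol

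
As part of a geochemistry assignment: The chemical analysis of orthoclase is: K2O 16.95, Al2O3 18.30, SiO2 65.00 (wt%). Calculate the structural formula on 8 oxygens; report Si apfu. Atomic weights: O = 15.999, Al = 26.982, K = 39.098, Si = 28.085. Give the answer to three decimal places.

3.003 Si apfu

K2O (M=94.195): mol = 0.17995; K = 0.35990, O = 0.17995.
Al2O3 (M=101.961): mol = 0.17948; Al = 0.35896, O = 0.53844.
SiO2 (M=60.083): mol = 1.08184; Si = 1.08184, O = 2.16368.
ΣO = 2.88207; factor = 8/ΣO = 2.77578.
Si apfu = 1.08184 × 2.77578 = 3.003.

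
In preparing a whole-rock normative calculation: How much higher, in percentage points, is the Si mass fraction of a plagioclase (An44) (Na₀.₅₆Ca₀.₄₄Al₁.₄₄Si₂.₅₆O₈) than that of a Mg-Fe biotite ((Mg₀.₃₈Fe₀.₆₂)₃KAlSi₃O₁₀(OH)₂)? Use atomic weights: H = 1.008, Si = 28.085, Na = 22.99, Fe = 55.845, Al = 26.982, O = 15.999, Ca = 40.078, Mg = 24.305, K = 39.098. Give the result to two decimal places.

Si in Na₀.₅₆Ca₀.₄₄Al₁.₄₄Si₂.₅₆O₈: molar mass 269.252 g/mol; 2.56×28.085 = 71.898 g → 26.70 wt%.
Si in (Mg₀.₃₈Fe₀.₆₂)₃KAlSi₃O₁₀(OH)₂: molar mass 475.918 g/mol; 3×28.085 = 84.255 g → 17.70 wt%.
Difference = 26.70 − 17.70 = 9.00 percentage points.

9.00 percentage points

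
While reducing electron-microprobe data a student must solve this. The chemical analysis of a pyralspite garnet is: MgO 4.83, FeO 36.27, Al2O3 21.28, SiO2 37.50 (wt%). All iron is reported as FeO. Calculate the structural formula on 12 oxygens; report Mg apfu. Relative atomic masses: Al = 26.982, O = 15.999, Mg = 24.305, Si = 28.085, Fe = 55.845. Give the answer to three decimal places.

MgO (M=40.304): mol = 0.11984; Mg = 0.11984, O = 0.11984.
FeO (M=71.844): mol = 0.50484; Fe = 0.50484, O = 0.50484.
Al2O3 (M=101.961): mol = 0.20871; Al = 0.41742, O = 0.62613.
SiO2 (M=60.083): mol = 0.62414; Si = 0.62414, O = 1.24828.
ΣO = 2.49909; factor = 12/ΣO = 4.80175.
Mg apfu = 0.11984 × 4.80175 = 0.575.

0.575 Mg apfu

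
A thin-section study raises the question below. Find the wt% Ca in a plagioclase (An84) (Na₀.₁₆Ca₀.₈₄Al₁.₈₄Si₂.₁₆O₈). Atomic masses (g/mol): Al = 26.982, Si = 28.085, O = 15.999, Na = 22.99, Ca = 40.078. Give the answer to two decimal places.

Formula mass = 0.16*22.99 + 0.84*40.078 + 1.84*26.982 + 2.16*28.085 + 8*15.999 = 275.646 g/mol, of which 33.666 g is Ca.
So Ca makes up 33.666/275.646 = 0.1221 of the mass, i.e. 12.21%.

12.21 mass %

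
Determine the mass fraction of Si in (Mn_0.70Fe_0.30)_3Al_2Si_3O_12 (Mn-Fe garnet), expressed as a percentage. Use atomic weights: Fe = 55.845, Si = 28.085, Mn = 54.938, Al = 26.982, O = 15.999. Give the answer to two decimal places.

16.99 wt%

M((Mn_0.70Fe_0.30)_3Al_2Si_3O_12) = 495.837 g/mol.
Si contributes 3 × 28.085 = 84.255 g per mole.
84.255/495.837 = 0.1699 → 16.99%.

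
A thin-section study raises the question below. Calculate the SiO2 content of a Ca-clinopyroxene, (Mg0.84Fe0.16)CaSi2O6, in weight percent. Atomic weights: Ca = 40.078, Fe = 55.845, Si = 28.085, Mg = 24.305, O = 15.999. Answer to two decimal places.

M((Mg0.84Fe0.16)CaSi2O6) = 221.593 g/mol; M(SiO2) = 60.083 g/mol.
Moles SiO2 per formula unit = 2 Si ÷ 1 = 2.0000.
SiO2 fraction = (2.0000 × 60.083) / 221.593 = 120.166/221.593 = 0.5423.

54.23 wt%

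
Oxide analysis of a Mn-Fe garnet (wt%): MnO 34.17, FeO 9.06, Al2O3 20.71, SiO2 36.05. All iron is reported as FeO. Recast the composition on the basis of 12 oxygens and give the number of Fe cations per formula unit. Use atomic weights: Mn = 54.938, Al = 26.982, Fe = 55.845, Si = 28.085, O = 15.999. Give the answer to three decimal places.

MnO: 34.17/70.937 = 0.48170 mol → 0.48170 mol Mn, 0.48170 mol O.
FeO: 9.06/71.844 = 0.12611 mol → 0.12611 mol Fe, 0.12611 mol O.
Al2O3: 20.71/101.961 = 0.20312 mol → 0.40624 mol Al, 0.60936 mol O.
SiO2: 36.05/60.083 = 0.60000 mol → 0.60000 mol Si, 1.20000 mol O.
Total oxygen = 2.41717 mol. Normalization factor = 12/2.41717 = 4.96448.
Fe per 12 O = 0.12611 × 4.96448 = 0.626.

0.626 Fe apfu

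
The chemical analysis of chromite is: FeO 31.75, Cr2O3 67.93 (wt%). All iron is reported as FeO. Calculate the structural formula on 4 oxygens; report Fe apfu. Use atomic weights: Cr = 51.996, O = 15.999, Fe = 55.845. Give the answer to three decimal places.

31.75 wt% FeO ÷ 71.844 g/mol = 0.44193 mol, giving 0.44193 Fe and 0.44193 O.
67.93 wt% Cr2O3 ÷ 151.989 g/mol = 0.44694 mol, giving 0.89388 Cr and 1.34082 O.
Oxygen sums to 1.78275; scaling by 4/1.78275 = 2.24372 puts the formula on 4 O.
Fe: 0.44193 × 2.24372 = 0.992 atoms per formula unit.

0.992 Fe apfu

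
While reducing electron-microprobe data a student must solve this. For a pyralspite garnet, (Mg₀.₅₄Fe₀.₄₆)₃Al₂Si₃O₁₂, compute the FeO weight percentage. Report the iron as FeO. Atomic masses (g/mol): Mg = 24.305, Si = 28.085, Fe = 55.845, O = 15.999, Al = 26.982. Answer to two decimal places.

22.20 wt%

Formula mass = 446.647 g/mol.
1.38 Fe → 1.3800 mol FeO per formula unit; M(FeO) = 71.844, so FeO mass = 99.145 g.
99.145/446.647 × 100 = 22.20 wt%.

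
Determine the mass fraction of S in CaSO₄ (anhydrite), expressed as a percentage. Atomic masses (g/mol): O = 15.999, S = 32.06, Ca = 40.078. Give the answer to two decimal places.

Molar mass of CaSO₄: 1*40.078 + 1*32.06 + 4*15.999 = 136.134 g/mol.
Mass of S per formula unit: 1 × 32.06 = 32.060 g.
Weight fraction S = 32.060 / 136.134 = 0.2355.

23.55 mass %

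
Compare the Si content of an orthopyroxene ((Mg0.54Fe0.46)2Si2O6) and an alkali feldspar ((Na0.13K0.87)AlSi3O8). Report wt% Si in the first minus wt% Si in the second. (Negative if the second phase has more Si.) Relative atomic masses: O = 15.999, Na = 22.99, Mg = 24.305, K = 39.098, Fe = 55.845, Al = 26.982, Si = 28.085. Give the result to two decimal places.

First mineral: 56.170 g Si in 229.791 g formula = 24.44 wt% Si.
Second mineral: 84.255 g Si in 276.233 g formula = 30.50 wt% Si.
24.44% − 30.50% gives a difference of -6.06 percentage points.

-6.06 percentage points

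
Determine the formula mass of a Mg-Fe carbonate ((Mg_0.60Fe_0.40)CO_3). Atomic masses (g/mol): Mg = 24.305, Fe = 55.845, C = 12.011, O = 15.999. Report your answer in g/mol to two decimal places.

The formula mass is the sum 0.60*24.305 + 0.40*55.845 + 1*12.011 + 3*15.999.

96.93 g/mol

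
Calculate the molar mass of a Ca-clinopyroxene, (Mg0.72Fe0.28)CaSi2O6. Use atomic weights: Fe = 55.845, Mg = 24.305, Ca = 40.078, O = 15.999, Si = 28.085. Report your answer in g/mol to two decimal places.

Mg: 0.72 × 24.305 = 17.4996
Fe: 0.28 × 55.845 = 15.6366
Ca: 1 × 40.078 = 40.0780
Si: 2 × 28.085 = 56.1700
O: 6 × 15.999 = 95.9940
Summing the contributions gives the formula mass.

225.38 g/mol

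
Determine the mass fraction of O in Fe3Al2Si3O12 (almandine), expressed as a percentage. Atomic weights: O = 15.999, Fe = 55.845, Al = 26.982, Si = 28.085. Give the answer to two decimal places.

Formula mass = 3·55.845 + 2·26.982 + 3·28.085 + 12·15.999 = 497.742 g/mol, of which 191.988 g is O.
So O makes up 191.988/497.742 = 0.3857 of the mass, i.e. 38.57%.

38.57 wt%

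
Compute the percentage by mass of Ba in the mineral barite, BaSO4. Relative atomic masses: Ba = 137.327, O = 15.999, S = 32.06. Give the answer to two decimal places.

M(BaSO4) = 233.383 g/mol.
Ba contributes 1 × 137.327 = 137.327 g per mole.
137.327/233.383 = 0.5884 → 58.84%.

58.84 weight percent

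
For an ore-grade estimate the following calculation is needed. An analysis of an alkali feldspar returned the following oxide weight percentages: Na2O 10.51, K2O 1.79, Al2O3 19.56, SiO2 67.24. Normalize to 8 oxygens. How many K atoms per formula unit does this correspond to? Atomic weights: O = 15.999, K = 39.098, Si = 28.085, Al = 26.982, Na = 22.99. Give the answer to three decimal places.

0.101 K apfu

Na2O (M=61.979): mol = 0.16957; Na = 0.33914, O = 0.16957.
K2O (M=94.195): mol = 0.01900; K = 0.03800, O = 0.01900.
Al2O3 (M=101.961): mol = 0.19184; Al = 0.38368, O = 0.57552.
SiO2 (M=60.083): mol = 1.11912; Si = 1.11912, O = 2.23824.
ΣO = 3.00233; factor = 8/ΣO = 2.66460.
K apfu = 0.03800 × 2.66460 = 0.101.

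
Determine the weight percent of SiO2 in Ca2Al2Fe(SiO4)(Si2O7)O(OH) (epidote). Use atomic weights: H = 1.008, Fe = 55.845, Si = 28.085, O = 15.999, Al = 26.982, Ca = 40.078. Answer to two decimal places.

Molar mass of Ca2Al2Fe(SiO4)(Si2O7)O(OH) = 2*40.078 + 2*26.982 + 1*55.845 + 3*28.085 + 13*15.999 + 1*1.008 = 483.215 g/mol.
Each formula unit contains 3 Si, equivalent to 3/1 = 3.0000 mol SiO2.
M(SiO2) = 1×28.085 + 2×15.999 = 60.083 g/mol.
Mass of SiO2 per formula unit = 3.0000 × 60.083 = 180.249 g.
SiO2 wt% = 180.249 / 483.215 × 100 = 37.30%.

37.30 wt%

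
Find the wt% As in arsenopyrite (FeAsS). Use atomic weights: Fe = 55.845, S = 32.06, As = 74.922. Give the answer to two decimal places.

46.01 weight percent

Molar mass of FeAsS: 1*55.845 + 1*74.922 + 1*32.06 = 162.827 g/mol.
Mass of As per formula unit: 1 × 74.922 = 74.922 g.
Weight fraction As = 74.922 / 162.827 = 0.4601.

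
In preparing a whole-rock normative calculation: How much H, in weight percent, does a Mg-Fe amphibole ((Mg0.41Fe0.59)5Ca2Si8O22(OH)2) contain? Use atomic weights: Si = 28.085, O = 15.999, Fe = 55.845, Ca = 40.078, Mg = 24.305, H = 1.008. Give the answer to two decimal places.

0.22 weight percent

M((Mg0.41Fe0.59)5Ca2Si8O22(OH)2) = 905.396 g/mol.
H contributes 2 × 1.008 = 2.016 g per mole.
2.016/905.396 = 0.0022 → 0.22%.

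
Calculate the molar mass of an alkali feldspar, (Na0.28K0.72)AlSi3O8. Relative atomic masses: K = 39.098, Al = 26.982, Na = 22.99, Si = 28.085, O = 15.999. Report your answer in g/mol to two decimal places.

The formula mass is the sum 0.28×22.99 + 0.72×39.098 + 1×26.982 + 3×28.085 + 8×15.999.

273.82 g/mol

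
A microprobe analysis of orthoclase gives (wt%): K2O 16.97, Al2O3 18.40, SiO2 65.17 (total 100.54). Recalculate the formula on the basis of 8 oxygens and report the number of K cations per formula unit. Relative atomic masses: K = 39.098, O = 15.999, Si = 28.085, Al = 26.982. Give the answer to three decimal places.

K2O: 16.97/94.195 = 0.18016 mol → 0.36032 mol K, 0.18016 mol O.
Al2O3: 18.40/101.961 = 0.18046 mol → 0.36092 mol Al, 0.54138 mol O.
SiO2: 65.17/60.083 = 1.08467 mol → 1.08467 mol Si, 2.16934 mol O.
Total oxygen = 2.89088 mol. Normalization factor = 8/2.89088 = 2.76732.
K per 8 O = 0.36032 × 2.76732 = 0.997.

0.997 K apfu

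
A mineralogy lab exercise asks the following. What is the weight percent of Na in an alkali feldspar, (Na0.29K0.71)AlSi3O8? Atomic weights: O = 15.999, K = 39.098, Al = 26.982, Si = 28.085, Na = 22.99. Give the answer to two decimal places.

Molar mass of (Na0.29K0.71)AlSi3O8: 0.29*22.99 + 0.71*39.098 + 1*26.982 + 3*28.085 + 8*15.999 = 273.656 g/mol.
Mass of Na per formula unit: 0.29 × 22.99 = 6.667 g.
Weight fraction Na = 6.667 / 273.656 = 0.0244.

2.44 weight percent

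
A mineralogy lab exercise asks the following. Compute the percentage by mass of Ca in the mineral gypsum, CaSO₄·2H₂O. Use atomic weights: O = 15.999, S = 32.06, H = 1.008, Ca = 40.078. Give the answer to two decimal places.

23.28 mass %

Formula mass = 1×40.078 + 1×32.06 + 6×15.999 + 4×1.008 = 172.164 g/mol, of which 40.078 g is Ca.
So Ca makes up 40.078/172.164 = 0.2328 of the mass, i.e. 23.28%.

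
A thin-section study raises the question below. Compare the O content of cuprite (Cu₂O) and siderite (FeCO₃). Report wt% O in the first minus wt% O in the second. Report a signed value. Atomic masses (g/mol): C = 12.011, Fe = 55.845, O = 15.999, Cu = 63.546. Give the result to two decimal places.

First mineral: 15.999 g O in 143.091 g formula = 11.18 wt% O.
Second mineral: 47.997 g O in 115.853 g formula = 41.43 wt% O.
11.18% − 41.43% gives a difference of -30.25 percentage points.

-30.25 percentage points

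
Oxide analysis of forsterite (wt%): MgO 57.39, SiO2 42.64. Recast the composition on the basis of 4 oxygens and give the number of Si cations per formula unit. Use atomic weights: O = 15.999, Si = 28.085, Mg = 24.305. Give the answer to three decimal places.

57.39 wt% MgO ÷ 40.304 g/mol = 1.42393 mol, giving 1.42393 Mg and 1.42393 O.
42.64 wt% SiO2 ÷ 60.083 g/mol = 0.70968 mol, giving 0.70968 Si and 1.41936 O.
Oxygen sums to 2.84329; scaling by 4/2.84329 = 1.40682 puts the formula on 4 O.
Si: 0.70968 × 1.40682 = 0.998 atoms per formula unit.

0.998 Si apfu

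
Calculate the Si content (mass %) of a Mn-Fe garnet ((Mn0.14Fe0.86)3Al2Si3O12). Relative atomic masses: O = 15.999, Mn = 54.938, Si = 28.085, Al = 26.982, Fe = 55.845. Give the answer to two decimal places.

16.94 mass %

Formula mass = 0.42×54.938 + 2.58×55.845 + 2×26.982 + 3×28.085 + 12×15.999 = 497.361 g/mol, of which 84.255 g is Si.
So Si makes up 84.255/497.361 = 0.1694 of the mass, i.e. 16.94%.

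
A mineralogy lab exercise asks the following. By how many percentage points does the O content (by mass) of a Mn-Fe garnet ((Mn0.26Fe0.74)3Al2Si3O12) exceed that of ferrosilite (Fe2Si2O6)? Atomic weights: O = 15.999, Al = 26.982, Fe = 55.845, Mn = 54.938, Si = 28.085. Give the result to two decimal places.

2.25 percentage points

First mineral: 191.988 g O in 497.035 g formula = 38.63 wt% O.
Second mineral: 95.994 g O in 263.854 g formula = 36.38 wt% O.
38.63% − 36.38% gives a difference of 2.25 percentage points.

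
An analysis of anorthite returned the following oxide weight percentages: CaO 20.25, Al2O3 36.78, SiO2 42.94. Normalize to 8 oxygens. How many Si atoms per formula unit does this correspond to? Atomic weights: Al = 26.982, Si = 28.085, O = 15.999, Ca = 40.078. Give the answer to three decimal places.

CaO (M=56.077): mol = 0.36111; Ca = 0.36111, O = 0.36111.
Al2O3 (M=101.961): mol = 0.36073; Al = 0.72146, O = 1.08219.
SiO2 (M=60.083): mol = 0.71468; Si = 0.71468, O = 1.42936.
ΣO = 2.87266; factor = 8/ΣO = 2.78488.
Si apfu = 0.71468 × 2.78488 = 1.990.

1.990 Si apfu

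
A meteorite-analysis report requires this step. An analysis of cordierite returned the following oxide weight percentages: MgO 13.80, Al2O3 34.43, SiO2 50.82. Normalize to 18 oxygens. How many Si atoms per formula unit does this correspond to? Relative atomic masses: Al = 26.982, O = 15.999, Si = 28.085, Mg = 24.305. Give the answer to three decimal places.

4.997 Si apfu

MgO: 13.80/40.304 = 0.34240 mol → 0.34240 mol Mg, 0.34240 mol O.
Al2O3: 34.43/101.961 = 0.33768 mol → 0.67536 mol Al, 1.01304 mol O.
SiO2: 50.82/60.083 = 0.84583 mol → 0.84583 mol Si, 1.69166 mol O.
Total oxygen = 3.04710 mol. Normalization factor = 18/3.04710 = 5.90726.
Si per 18 O = 0.84583 × 5.90726 = 4.997.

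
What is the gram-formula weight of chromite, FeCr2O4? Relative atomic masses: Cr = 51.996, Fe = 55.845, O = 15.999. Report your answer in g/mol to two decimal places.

223.83 g/mol

The formula mass is the sum 1×55.845 + 2×51.996 + 4×15.999.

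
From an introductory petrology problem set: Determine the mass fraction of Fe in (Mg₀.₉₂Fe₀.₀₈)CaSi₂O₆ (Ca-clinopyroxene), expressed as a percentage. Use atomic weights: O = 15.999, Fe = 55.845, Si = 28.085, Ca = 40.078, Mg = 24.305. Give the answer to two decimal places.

M((Mg₀.₉₂Fe₀.₀₈)CaSi₂O₆) = 219.070 g/mol.
Fe contributes 0.08 × 55.845 = 4.468 g per mole.
4.468/219.070 = 0.0204 → 2.04%.

2.04 mass %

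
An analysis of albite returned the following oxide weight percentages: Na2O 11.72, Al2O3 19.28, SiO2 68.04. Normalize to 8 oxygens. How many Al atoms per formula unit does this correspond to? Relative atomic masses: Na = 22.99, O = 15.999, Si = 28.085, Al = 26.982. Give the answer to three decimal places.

Na2O (M=61.979): mol = 0.18910; Na = 0.37820, O = 0.18910.
Al2O3 (M=101.961): mol = 0.18909; Al = 0.37818, O = 0.56727.
SiO2 (M=60.083): mol = 1.13243; Si = 1.13243, O = 2.26486.
ΣO = 3.02123; factor = 8/ΣO = 2.64793.
Al apfu = 0.37818 × 2.64793 = 1.001.

1.001 Al apfu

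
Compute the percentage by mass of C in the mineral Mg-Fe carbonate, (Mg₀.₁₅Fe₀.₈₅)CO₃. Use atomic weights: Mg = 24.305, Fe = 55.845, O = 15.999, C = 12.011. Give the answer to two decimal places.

10.81 weight percent

Formula mass = 0.15×24.305 + 0.85×55.845 + 1×12.011 + 3×15.999 = 111.122 g/mol, of which 12.011 g is C.
So C makes up 12.011/111.122 = 0.1081 of the mass, i.e. 10.81%.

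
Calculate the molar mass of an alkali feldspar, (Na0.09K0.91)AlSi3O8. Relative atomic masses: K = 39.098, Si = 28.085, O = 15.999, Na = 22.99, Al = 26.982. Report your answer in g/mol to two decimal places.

The formula mass is the sum 0.09*22.99 + 0.91*39.098 + 1*26.982 + 3*28.085 + 8*15.999.

276.88 g/mol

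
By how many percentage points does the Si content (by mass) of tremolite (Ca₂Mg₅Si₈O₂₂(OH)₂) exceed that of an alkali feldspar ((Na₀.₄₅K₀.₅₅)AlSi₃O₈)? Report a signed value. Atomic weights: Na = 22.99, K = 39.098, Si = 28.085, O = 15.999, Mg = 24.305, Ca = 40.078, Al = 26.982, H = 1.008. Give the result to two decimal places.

-3.42 percentage points

Si in Ca₂Mg₅Si₈O₂₂(OH)₂: molar mass 812.353 g/mol; 8×28.085 = 224.680 g → 27.66 wt%.
Si in (Na₀.₄₅K₀.₅₅)AlSi₃O₈: molar mass 271.078 g/mol; 3×28.085 = 84.255 g → 31.08 wt%.
Difference = 27.66 − 31.08 = -3.42 percentage points.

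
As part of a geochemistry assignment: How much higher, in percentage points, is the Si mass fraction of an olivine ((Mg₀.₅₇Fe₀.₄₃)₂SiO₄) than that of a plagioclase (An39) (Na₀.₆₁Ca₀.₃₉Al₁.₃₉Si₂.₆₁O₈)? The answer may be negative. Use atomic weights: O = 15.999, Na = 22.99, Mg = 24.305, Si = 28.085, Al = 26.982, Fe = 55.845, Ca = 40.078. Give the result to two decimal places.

First mineral: 28.085 g Si in 167.815 g formula = 16.74 wt% Si.
Second mineral: 73.302 g Si in 268.453 g formula = 27.31 wt% Si.
16.74% − 27.31% gives a difference of -10.57 percentage points.

-10.57 percentage points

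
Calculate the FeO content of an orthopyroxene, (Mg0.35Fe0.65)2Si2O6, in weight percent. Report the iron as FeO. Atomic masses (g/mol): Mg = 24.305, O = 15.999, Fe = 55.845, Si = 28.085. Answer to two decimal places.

38.63 wt%

M((Mg0.35Fe0.65)2Si2O6) = 241.776 g/mol; M(FeO) = 71.844 g/mol.
Moles FeO per formula unit = 1.30 Fe ÷ 1 = 1.3000.
FeO fraction = (1.3000 × 71.844) / 241.776 = 93.397/241.776 = 0.3863.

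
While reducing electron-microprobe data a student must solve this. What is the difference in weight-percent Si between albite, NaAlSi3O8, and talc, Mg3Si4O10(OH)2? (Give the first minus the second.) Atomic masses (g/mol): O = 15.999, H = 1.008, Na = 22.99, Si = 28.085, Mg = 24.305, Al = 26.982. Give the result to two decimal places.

2.51 percentage points

First mineral: 84.255 g Si in 262.219 g formula = 32.13 wt% Si.
Second mineral: 112.340 g Si in 379.259 g formula = 29.62 wt% Si.
32.13% − 29.62% gives a difference of 2.51 percentage points.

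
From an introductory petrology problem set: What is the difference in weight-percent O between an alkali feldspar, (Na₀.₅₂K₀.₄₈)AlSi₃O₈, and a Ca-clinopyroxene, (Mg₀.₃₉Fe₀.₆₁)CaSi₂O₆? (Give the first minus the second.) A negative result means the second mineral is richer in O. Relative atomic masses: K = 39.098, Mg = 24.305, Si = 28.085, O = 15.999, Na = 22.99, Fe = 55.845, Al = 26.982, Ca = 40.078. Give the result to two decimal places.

O in (Na₀.₅₂K₀.₄₈)AlSi₃O₈: molar mass 269.951 g/mol; 8×15.999 = 127.992 g → 47.41 wt%.
O in (Mg₀.₃₉Fe₀.₆₁)CaSi₂O₆: molar mass 235.786 g/mol; 6×15.999 = 95.994 g → 40.71 wt%.
Difference = 47.41 − 40.71 = 6.70 percentage points.

6.70 percentage points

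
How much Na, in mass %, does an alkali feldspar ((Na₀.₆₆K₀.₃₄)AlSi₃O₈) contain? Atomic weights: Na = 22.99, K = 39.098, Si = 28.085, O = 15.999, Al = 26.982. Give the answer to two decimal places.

Molar mass of (Na₀.₆₆K₀.₃₄)AlSi₃O₈: 0.66*22.99 + 0.34*39.098 + 1*26.982 + 3*28.085 + 8*15.999 = 267.696 g/mol.
Mass of Na per formula unit: 0.66 × 22.99 = 15.173 g.
Weight fraction Na = 15.173 / 267.696 = 0.0567.

5.67 mass %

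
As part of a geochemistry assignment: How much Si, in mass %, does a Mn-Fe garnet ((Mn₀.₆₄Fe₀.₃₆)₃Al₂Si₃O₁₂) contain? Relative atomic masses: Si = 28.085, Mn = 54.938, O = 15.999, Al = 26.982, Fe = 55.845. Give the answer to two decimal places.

M((Mn₀.₆₄Fe₀.₃₆)₃Al₂Si₃O₁₂) = 496.001 g/mol.
Si contributes 3 × 28.085 = 84.255 g per mole.
84.255/496.001 = 0.1699 → 16.99%.

16.99 mass %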